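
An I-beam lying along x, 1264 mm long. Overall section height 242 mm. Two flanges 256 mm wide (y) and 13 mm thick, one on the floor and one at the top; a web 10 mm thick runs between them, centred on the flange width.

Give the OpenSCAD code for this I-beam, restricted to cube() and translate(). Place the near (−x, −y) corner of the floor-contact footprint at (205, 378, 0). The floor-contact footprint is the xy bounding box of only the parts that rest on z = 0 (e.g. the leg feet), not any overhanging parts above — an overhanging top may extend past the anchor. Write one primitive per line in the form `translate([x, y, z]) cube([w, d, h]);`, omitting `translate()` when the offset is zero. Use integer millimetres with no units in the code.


translate([205, 378, 0]) cube([1264, 256, 13]);
translate([205, 501, 13]) cube([1264, 10, 216]);
translate([205, 378, 229]) cube([1264, 256, 13]);


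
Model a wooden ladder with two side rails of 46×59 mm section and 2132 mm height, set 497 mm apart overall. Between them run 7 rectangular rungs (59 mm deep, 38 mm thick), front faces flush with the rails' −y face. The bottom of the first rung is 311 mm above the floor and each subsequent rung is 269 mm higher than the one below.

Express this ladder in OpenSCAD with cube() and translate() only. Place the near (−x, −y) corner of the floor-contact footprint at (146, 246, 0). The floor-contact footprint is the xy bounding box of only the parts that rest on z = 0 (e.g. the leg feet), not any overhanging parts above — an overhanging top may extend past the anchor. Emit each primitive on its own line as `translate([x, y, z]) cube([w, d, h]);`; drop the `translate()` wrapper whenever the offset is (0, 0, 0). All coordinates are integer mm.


// rung span = 497 - 2*46 = 405
// rung[k] z = 311 + k*269
translate([146, 246, 0]) cube([46, 59, 2132]);
translate([597, 246, 0]) cube([46, 59, 2132]);
translate([192, 246, 311]) cube([405, 59, 38]);
translate([192, 246, 580]) cube([405, 59, 38]);
translate([192, 246, 849]) cube([405, 59, 38]);
translate([192, 246, 1118]) cube([405, 59, 38]);
translate([192, 246, 1387]) cube([405, 59, 38]);
translate([192, 246, 1656]) cube([405, 59, 38]);
translate([192, 246, 1925]) cube([405, 59, 38]);


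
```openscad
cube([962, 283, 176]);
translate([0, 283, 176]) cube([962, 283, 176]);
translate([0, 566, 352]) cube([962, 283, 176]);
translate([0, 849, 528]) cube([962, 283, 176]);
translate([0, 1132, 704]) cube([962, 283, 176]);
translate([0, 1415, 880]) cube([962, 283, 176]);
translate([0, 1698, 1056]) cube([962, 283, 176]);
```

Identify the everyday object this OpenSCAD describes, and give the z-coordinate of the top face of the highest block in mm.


A staircase. The total rise is 1232 mm.

7 identical blocks, each offset up and back from the previous — a staircase. Each step is 176 mm tall and there are 7 of them, so the total rise is 7 × 176 = 1232 mm.


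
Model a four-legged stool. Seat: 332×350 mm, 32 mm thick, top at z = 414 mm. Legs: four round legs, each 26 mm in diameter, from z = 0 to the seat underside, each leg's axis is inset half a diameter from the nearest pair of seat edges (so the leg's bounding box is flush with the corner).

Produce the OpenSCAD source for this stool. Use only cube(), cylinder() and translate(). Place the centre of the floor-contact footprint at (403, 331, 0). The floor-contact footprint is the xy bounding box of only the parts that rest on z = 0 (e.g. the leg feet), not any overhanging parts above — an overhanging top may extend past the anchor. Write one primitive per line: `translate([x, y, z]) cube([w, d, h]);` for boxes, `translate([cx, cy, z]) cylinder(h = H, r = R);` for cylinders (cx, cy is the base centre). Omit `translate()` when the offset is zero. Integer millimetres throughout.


translate([237, 156, 382]) cube([332, 350, 32]);
translate([250, 169, 0]) cylinder(h = 382, r = 13);
translate([556, 169, 0]) cylinder(h = 382, r = 13);
translate([250, 493, 0]) cylinder(h = 382, r = 13);
translate([556, 493, 0]) cylinder(h = 382, r = 13);


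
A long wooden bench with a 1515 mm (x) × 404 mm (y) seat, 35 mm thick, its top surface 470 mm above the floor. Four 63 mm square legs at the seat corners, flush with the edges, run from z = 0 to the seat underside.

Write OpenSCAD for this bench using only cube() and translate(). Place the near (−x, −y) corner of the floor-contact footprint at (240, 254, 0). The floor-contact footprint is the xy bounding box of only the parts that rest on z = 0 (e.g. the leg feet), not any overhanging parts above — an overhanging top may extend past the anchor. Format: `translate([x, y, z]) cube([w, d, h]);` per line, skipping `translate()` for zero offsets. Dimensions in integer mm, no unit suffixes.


translate([240, 254, 435]) cube([1515, 404, 35]);
translate([240, 254, 0]) cube([63, 63, 435]);
translate([240, 595, 0]) cube([63, 63, 435]);
translate([1692, 254, 0]) cube([63, 63, 435]);
translate([1692, 595, 0]) cube([63, 63, 435]);


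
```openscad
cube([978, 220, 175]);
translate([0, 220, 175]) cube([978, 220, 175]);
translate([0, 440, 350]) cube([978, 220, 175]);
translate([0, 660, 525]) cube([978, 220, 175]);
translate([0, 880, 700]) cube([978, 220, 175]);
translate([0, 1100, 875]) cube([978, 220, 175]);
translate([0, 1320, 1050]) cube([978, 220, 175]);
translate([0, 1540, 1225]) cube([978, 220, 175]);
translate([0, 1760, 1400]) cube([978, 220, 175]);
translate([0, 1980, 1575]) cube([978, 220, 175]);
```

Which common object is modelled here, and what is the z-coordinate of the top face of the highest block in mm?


A staircase. The total rise is 1750 mm.

10 identical blocks, each offset up and back from the previous — a staircase. Each step is 175 mm tall and there are 10 of them, so the total rise is 10 × 175 = 1750 mm.


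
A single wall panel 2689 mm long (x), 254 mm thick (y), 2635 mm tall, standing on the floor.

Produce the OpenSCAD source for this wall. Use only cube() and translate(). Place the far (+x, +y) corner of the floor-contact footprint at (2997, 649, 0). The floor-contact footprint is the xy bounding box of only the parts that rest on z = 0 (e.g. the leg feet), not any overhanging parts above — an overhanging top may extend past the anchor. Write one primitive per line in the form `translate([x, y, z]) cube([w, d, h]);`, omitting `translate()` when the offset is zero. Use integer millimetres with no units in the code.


translate([308, 395, 0]) cube([2689, 254, 2635]);


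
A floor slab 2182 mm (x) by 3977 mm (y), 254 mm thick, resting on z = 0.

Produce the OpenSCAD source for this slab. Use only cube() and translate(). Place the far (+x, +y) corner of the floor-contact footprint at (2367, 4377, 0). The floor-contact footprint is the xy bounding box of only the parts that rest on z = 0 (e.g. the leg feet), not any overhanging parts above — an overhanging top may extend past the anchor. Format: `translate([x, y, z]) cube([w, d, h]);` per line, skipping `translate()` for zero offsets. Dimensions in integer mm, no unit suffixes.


translate([185, 400, 0]) cube([2182, 3977, 254]);


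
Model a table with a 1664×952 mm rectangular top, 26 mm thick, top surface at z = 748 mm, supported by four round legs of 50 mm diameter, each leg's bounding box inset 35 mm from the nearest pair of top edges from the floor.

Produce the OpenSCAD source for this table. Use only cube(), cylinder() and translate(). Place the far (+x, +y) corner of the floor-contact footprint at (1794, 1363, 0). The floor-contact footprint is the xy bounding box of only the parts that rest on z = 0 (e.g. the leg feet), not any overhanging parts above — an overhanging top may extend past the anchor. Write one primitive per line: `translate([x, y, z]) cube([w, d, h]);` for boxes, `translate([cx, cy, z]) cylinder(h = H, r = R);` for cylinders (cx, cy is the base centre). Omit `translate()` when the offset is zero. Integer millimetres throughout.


translate([165, 446, 722]) cube([1664, 952, 26]);
translate([225, 506, 0]) cylinder(h = 722, r = 25);
translate([1769, 506, 0]) cylinder(h = 722, r = 25);
translate([225, 1338, 0]) cylinder(h = 722, r = 25);
translate([1769, 1338, 0]) cylinder(h = 722, r = 25);


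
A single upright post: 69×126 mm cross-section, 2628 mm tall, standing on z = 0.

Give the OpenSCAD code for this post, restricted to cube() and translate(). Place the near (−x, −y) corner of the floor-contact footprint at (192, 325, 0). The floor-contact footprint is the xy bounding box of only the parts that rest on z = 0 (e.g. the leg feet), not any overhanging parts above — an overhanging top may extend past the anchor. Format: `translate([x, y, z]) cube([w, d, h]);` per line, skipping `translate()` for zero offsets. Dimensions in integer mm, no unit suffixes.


translate([192, 325, 0]) cube([69, 126, 2628]);


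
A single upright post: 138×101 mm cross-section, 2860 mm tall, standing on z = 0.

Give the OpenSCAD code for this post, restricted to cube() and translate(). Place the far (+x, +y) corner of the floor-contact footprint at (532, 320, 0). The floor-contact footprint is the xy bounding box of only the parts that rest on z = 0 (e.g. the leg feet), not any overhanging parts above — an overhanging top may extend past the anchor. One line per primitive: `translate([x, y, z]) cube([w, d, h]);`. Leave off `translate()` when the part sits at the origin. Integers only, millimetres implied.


translate([394, 219, 0]) cube([138, 101, 2860]);


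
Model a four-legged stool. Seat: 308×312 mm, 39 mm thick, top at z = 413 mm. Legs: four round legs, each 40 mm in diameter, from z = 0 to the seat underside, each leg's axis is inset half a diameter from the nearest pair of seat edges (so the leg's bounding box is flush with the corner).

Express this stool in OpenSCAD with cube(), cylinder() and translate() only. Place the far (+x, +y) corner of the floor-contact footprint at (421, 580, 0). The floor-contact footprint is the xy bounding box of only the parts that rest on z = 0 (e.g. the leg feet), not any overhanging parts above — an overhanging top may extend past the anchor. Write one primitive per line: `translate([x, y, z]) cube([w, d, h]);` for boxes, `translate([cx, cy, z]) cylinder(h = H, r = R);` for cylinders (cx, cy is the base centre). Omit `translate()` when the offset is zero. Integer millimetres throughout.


// leg_h = 413 - 39 = 374
translate([113, 268, 374]) cube([308, 312, 39]);
translate([133, 288, 0]) cylinder(h = 374, r = 20);
translate([401, 288, 0]) cylinder(h = 374, r = 20);
translate([133, 560, 0]) cylinder(h = 374, r = 20);
translate([401, 560, 0]) cylinder(h = 374, r = 20);


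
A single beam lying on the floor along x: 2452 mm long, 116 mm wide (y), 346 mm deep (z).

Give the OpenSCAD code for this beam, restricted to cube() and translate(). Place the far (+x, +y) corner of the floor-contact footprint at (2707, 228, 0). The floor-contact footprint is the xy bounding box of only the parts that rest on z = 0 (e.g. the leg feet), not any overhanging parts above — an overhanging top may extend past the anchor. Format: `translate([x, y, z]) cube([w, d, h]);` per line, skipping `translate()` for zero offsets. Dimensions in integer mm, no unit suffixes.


translate([255, 112, 0]) cube([2452, 116, 346]);


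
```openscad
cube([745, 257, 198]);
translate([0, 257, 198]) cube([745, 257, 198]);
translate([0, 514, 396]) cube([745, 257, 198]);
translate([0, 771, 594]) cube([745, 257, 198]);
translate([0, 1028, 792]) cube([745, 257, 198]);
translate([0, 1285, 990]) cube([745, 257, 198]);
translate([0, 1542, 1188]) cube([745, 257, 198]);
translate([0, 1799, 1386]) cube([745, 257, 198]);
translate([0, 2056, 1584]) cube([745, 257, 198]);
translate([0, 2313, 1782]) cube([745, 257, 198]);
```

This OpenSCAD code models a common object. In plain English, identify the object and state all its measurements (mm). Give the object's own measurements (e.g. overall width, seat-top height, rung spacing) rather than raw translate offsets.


A straight staircase of 10 solid steps. Each step is 745 mm wide (x), 257 mm deep (y, the going) and 198 mm tall (the rise). The first step rests on the floor; each subsequent step sits one going further in +y and one rise higher in +z, directly behind and above the previous step with no overlap.


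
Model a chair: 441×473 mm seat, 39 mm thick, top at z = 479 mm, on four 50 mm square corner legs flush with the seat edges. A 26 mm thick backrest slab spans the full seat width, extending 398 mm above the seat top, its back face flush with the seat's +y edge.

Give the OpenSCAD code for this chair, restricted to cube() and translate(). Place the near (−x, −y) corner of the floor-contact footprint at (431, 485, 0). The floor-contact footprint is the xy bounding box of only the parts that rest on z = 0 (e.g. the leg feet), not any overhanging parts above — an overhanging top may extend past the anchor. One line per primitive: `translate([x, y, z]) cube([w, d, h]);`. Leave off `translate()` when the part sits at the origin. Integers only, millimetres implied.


translate([431, 485, 440]) cube([441, 473, 39]);
translate([431, 485, 0]) cube([50, 50, 440]);
translate([822, 485, 0]) cube([50, 50, 440]);
translate([431, 908, 0]) cube([50, 50, 440]);
translate([822, 908, 0]) cube([50, 50, 440]);
translate([431, 932, 479]) cube([441, 26, 398]);


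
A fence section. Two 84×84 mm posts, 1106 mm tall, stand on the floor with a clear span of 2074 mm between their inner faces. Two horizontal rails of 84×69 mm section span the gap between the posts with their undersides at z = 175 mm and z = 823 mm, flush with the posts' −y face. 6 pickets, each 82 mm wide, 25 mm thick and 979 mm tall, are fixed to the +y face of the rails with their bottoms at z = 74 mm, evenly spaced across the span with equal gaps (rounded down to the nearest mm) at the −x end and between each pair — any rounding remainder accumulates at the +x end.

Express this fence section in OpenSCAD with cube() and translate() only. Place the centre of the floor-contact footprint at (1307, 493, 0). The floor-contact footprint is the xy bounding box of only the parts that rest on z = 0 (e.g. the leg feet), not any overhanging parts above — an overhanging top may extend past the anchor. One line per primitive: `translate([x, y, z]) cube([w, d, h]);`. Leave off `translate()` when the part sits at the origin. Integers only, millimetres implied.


translate([186, 451, 0]) cube([84, 84, 1106]);
translate([2344, 451, 0]) cube([84, 84, 1106]);
translate([270, 451, 175]) cube([2074, 84, 69]);
translate([270, 451, 823]) cube([2074, 84, 69]);
translate([496, 535, 74]) cube([82, 25, 979]);
translate([804, 535, 74]) cube([82, 25, 979]);
translate([1112, 535, 74]) cube([82, 25, 979]);
translate([1420, 535, 74]) cube([82, 25, 979]);
translate([1728, 535, 74]) cube([82, 25, 979]);
translate([2036, 535, 74]) cube([82, 25, 979]);


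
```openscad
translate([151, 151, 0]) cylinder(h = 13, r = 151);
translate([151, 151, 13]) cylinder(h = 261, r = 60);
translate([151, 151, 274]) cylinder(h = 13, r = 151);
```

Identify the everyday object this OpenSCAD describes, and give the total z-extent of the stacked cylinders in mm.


A spool. The overall height is 287 mm.

Three coaxial cylinders, large–small–large — a spool. Two 13 mm flanges and a 261 mm core give 13 + 261 + 13 = 287 mm.


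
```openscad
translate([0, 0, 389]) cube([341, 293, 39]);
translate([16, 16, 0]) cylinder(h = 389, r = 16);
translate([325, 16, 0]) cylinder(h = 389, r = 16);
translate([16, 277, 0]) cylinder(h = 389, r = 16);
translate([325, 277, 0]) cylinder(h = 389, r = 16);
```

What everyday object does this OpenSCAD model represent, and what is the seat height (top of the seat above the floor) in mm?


A stool. The seat height is 428 mm.

A 341×293×39 slab at z = 389 on four corner cylinders — a stool. The seat top is 389 + 39 = 428 mm.


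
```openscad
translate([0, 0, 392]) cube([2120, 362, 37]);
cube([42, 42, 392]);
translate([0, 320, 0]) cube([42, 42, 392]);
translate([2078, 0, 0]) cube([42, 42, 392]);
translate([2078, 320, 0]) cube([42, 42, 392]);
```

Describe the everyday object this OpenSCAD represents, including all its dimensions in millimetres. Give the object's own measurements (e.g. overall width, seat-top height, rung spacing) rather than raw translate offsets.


A bench: a 2120×362 mm seat slab, 37 mm thick, top at z = 429 mm, on four 42×42 mm square legs flush with the seat corners and standing on z = 0.


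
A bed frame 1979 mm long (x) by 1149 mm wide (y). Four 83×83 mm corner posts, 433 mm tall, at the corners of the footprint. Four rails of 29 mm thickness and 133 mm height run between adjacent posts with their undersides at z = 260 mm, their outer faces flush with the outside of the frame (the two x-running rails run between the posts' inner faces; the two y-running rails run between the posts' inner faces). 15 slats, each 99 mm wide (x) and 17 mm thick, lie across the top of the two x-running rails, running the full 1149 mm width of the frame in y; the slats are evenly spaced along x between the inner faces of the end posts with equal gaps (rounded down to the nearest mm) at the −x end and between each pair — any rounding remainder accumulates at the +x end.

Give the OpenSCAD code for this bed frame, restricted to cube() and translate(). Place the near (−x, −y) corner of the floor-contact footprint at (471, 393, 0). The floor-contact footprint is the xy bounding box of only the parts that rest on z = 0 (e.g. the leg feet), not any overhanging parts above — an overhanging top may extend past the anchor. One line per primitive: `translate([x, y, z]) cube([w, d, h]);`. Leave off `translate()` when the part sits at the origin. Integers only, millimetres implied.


// slat z = rail_z + rail_h = 260 + 133 = 393
// slat gap = ⌊(1813 − 15·99) / 16⌋ = 20
translate([471, 393, 0]) cube([83, 83, 433]);
translate([471, 1459, 0]) cube([83, 83, 433]);
translate([2367, 393, 0]) cube([83, 83, 433]);
translate([2367, 1459, 0]) cube([83, 83, 433]);
translate([554, 393, 260]) cube([1813, 29, 133]);
translate([554, 1513, 260]) cube([1813, 29, 133]);
translate([471, 476, 260]) cube([29, 983, 133]);
translate([2421, 476, 260]) cube([29, 983, 133]);
translate([574, 393, 393]) cube([99, 1149, 17]);
translate([693, 393, 393]) cube([99, 1149, 17]);
translate([812, 393, 393]) cube([99, 1149, 17]);
translate([931, 393, 393]) cube([99, 1149, 17]);
translate([1050, 393, 393]) cube([99, 1149, 17]);
translate([1169, 393, 393]) cube([99, 1149, 17]);
translate([1288, 393, 393]) cube([99, 1149, 17]);
translate([1407, 393, 393]) cube([99, 1149, 17]);
translate([1526, 393, 393]) cube([99, 1149, 17]);
translate([1645, 393, 393]) cube([99, 1149, 17]);
translate([1764, 393, 393]) cube([99, 1149, 17]);
translate([1883, 393, 393]) cube([99, 1149, 17]);
translate([2002, 393, 393]) cube([99, 1149, 17]);
translate([2121, 393, 393]) cube([99, 1149, 17]);
translate([2240, 393, 393]) cube([99, 1149, 17]);


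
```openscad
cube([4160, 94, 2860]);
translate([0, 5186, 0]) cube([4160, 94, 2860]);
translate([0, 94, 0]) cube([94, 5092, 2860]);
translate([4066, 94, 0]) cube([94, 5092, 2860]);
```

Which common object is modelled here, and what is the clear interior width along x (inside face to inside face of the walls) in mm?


A house (or room) frame. The interior width is 3972 mm.

Four 2860 mm walls enclosing a rectangle with no floor or roof — a room or house frame. Outside width is 4160 mm and wall thickness is 94 mm, so the interior width is 4160 − 2 × 94 = 3972 mm.


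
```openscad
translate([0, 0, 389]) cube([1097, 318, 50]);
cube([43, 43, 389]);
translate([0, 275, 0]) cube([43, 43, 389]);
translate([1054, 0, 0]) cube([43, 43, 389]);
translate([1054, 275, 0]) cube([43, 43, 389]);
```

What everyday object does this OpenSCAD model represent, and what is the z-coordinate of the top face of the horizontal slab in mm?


A bench. The seat-top height is 439 mm.

A long slab on four corner posts — a bench. The slab sits at z = 389 with thickness 50, so the top is 389 + 50 = 439 mm.


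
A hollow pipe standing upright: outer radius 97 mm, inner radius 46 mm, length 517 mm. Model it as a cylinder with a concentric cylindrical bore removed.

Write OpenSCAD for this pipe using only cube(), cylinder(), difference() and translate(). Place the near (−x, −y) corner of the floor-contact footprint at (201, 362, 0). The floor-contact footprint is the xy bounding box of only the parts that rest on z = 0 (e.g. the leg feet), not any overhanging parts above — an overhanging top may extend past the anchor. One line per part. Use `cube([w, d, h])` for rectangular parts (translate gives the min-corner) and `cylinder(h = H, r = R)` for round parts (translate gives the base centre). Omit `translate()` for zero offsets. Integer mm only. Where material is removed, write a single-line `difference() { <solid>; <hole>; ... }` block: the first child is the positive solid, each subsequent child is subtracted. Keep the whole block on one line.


difference() { translate([298, 459, 0]) cylinder(h = 517, r = 97); translate([298, 459, 0]) cylinder(h = 517, r = 46); }


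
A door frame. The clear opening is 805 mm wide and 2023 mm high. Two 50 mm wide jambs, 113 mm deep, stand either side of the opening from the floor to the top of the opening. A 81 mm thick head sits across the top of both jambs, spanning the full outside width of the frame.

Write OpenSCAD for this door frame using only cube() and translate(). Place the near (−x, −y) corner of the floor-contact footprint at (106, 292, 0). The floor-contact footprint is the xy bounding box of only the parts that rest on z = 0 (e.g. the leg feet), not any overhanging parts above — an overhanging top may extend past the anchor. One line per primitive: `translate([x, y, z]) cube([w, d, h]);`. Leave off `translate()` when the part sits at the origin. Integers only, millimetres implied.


translate([106, 292, 0]) cube([50, 113, 2023]);
translate([961, 292, 0]) cube([50, 113, 2023]);
translate([106, 292, 2023]) cube([905, 113, 81]);


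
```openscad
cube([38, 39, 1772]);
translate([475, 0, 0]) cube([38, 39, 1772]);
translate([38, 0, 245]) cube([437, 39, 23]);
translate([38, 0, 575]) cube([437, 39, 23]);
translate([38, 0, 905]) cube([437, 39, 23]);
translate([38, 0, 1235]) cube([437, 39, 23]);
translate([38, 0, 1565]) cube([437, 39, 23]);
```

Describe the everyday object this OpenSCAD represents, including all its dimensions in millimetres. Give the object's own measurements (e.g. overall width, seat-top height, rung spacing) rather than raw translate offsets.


A straight ladder. Two 38×39 mm vertical rails, 1772 mm tall, stand 513 mm apart (outside-to-outside) with their front faces coplanar on the −y side. 5 rungs, each 39 mm deep and 23 mm tall, span between the inner faces of the rails, front faces flush with the rails. The lowest rung's underside is at z = 245 mm and rungs are spaced 330 mm apart (underside to underside).


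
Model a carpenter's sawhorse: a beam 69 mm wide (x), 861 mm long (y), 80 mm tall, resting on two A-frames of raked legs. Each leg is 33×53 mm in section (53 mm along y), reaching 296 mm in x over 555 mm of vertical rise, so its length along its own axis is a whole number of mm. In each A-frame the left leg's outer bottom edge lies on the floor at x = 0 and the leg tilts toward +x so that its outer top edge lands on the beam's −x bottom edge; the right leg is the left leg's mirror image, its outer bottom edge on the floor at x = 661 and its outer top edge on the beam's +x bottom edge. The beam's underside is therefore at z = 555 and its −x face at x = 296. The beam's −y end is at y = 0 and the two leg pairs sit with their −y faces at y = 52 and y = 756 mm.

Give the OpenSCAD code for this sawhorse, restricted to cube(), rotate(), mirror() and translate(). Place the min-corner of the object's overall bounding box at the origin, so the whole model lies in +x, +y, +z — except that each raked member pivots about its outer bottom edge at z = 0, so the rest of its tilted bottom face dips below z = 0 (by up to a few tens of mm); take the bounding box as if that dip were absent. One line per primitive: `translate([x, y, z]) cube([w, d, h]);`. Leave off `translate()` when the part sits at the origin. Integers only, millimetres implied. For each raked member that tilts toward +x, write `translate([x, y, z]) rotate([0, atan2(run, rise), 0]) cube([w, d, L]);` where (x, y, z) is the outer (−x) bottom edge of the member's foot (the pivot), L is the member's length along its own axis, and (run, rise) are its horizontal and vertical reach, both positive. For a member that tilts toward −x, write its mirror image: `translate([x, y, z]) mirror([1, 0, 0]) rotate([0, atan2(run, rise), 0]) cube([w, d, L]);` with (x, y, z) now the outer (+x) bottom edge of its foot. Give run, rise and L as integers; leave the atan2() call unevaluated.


// leg length = √(296² + 555²) = 629
// right-leg outer foot x = 2·296 + 69 = 661
// beam min-corner = (296, 0, 555)
translate([296, 0, 555]) cube([69, 861, 80]);
translate([0, 52, 0]) rotate([0, atan2(296, 555), 0]) cube([33, 53, 629]);
translate([661, 52, 0]) mirror([1, 0, 0]) rotate([0, atan2(296, 555), 0]) cube([33, 53, 629]);
translate([0, 756, 0]) rotate([0, atan2(296, 555), 0]) cube([33, 53, 629]);
translate([661, 756, 0]) mirror([1, 0, 0]) rotate([0, atan2(296, 555), 0]) cube([33, 53, 629]);


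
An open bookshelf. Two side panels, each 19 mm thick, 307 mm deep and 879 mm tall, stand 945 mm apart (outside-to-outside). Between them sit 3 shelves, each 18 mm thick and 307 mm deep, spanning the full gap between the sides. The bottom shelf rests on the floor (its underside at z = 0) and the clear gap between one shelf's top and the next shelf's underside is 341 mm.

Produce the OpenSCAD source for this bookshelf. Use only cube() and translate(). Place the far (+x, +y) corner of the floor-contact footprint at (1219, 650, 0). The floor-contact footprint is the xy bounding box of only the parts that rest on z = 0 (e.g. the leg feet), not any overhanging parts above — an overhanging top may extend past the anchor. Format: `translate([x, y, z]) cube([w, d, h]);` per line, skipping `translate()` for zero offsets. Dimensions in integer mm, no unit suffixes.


translate([274, 343, 0]) cube([19, 307, 879]);
translate([1200, 343, 0]) cube([19, 307, 879]);
translate([293, 343, 0]) cube([907, 307, 18]);
translate([293, 343, 359]) cube([907, 307, 18]);
translate([293, 343, 718]) cube([907, 307, 18]);


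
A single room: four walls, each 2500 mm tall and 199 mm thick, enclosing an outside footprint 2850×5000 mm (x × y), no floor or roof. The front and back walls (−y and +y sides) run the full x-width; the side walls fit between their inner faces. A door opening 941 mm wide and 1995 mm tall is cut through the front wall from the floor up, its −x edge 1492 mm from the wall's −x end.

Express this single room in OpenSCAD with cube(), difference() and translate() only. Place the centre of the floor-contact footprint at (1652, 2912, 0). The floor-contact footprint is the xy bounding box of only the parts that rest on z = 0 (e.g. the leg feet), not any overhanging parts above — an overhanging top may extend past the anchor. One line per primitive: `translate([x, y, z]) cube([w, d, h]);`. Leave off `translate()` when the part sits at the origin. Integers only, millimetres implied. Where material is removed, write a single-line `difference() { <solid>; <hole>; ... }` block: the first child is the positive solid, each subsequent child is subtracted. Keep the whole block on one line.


difference() { translate([227, 412, 0]) cube([2850, 199, 2500]); translate([1719, 412, 0]) cube([941, 199, 1995]); }
translate([227, 5213, 0]) cube([2850, 199, 2500]);
translate([227, 611, 0]) cube([199, 4602, 2500]);
translate([2878, 611, 0]) cube([199, 4602, 2500]);


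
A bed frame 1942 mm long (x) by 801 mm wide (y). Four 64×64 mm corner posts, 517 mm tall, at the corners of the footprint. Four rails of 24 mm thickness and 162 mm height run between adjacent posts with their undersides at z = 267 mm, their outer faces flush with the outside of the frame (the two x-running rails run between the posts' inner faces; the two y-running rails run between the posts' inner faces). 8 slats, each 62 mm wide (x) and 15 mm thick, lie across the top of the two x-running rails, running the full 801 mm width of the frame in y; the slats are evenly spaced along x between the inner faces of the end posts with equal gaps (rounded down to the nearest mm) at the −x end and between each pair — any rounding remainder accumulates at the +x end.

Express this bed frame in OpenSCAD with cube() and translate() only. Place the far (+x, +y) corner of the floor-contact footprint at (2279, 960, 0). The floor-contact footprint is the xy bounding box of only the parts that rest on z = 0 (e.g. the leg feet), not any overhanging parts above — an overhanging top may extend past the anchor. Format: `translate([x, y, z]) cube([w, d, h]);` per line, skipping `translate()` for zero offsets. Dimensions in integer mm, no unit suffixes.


translate([337, 159, 0]) cube([64, 64, 517]);
translate([337, 896, 0]) cube([64, 64, 517]);
translate([2215, 159, 0]) cube([64, 64, 517]);
translate([2215, 896, 0]) cube([64, 64, 517]);
translate([401, 159, 267]) cube([1814, 24, 162]);
translate([401, 936, 267]) cube([1814, 24, 162]);
translate([337, 223, 267]) cube([24, 673, 162]);
translate([2255, 223, 267]) cube([24, 673, 162]);
translate([547, 159, 429]) cube([62, 801, 15]);
translate([755, 159, 429]) cube([62, 801, 15]);
translate([963, 159, 429]) cube([62, 801, 15]);
translate([1171, 159, 429]) cube([62, 801, 15]);
translate([1379, 159, 429]) cube([62, 801, 15]);
translate([1587, 159, 429]) cube([62, 801, 15]);
translate([1795, 159, 429]) cube([62, 801, 15]);
translate([2003, 159, 429]) cube([62, 801, 15]);


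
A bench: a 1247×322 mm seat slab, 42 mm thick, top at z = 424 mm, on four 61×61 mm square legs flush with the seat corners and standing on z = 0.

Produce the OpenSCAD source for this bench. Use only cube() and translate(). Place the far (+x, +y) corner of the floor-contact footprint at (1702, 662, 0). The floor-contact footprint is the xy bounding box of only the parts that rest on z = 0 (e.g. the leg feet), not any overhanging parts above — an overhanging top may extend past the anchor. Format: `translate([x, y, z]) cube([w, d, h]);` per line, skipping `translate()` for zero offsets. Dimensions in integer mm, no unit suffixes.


translate([455, 340, 382]) cube([1247, 322, 42]);
translate([455, 340, 0]) cube([61, 61, 382]);
translate([455, 601, 0]) cube([61, 61, 382]);
translate([1641, 340, 0]) cube([61, 61, 382]);
translate([1641, 601, 0]) cube([61, 61, 382]);


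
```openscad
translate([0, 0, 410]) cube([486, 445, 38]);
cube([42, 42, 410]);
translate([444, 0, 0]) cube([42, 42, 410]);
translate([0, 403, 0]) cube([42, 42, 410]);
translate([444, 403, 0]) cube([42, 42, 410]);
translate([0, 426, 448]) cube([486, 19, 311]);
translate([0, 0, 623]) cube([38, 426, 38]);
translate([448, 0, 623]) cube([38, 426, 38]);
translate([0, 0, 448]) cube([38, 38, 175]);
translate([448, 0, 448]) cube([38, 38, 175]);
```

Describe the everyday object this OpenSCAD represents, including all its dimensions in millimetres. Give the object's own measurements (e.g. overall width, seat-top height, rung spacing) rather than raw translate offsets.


A chair. The seat is a 486×445×38 mm slab with its top at z = 448 mm, on four 42×42 mm corner legs (flush with the seat edges, standing on z = 0). A flat backrest 19 mm thick, 311 mm tall, spans the full seat width and rises from the seat top along its +y edge, rear face flush with the rear of the seat. Two armrests of 38×38 mm section run along each side from the seat's front edge to the front of the backrest, top faces 213 mm above the seat top and outer faces flush with the seat's x-edges; a 38×38 mm post under the front of each armrest stands on the seat at the front corner.


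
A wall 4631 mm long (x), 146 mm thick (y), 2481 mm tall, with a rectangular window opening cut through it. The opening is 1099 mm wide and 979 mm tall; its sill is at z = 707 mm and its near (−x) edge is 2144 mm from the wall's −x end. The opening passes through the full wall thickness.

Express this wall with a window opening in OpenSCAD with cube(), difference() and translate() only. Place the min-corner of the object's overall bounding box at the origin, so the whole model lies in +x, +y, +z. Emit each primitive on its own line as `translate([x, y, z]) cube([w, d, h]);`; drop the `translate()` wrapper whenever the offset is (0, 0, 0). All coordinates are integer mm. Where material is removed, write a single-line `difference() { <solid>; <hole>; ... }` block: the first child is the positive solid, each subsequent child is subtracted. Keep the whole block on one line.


difference() { cube([4631, 146, 2481]); translate([2144, 0, 707]) cube([1099, 146, 979]); }


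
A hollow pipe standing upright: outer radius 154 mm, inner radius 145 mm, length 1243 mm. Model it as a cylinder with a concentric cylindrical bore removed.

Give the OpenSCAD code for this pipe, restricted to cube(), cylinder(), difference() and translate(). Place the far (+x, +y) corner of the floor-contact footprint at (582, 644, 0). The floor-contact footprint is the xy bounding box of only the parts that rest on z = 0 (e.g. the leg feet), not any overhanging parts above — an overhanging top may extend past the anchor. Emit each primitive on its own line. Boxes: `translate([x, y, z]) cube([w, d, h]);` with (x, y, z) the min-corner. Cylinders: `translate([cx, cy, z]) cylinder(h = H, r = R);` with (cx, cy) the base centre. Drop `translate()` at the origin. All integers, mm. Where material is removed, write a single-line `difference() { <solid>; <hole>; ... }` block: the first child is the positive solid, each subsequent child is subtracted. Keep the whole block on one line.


difference() { translate([428, 490, 0]) cylinder(h = 1243, r = 154); translate([428, 490, 0]) cylinder(h = 1243, r = 145); }


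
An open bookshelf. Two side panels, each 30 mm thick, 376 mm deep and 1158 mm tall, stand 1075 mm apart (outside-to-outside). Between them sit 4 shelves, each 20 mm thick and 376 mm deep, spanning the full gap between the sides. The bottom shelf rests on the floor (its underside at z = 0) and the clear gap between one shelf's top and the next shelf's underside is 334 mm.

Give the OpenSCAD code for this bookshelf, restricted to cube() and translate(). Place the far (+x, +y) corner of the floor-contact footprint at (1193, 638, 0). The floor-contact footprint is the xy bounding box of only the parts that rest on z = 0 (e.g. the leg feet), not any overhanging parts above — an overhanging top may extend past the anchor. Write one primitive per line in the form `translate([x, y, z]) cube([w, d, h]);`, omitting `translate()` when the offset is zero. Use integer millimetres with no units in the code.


translate([118, 262, 0]) cube([30, 376, 1158]);
translate([1163, 262, 0]) cube([30, 376, 1158]);
translate([148, 262, 0]) cube([1015, 376, 20]);
translate([148, 262, 354]) cube([1015, 376, 20]);
translate([148, 262, 708]) cube([1015, 376, 20]);
translate([148, 262, 1062]) cube([1015, 376, 20]);


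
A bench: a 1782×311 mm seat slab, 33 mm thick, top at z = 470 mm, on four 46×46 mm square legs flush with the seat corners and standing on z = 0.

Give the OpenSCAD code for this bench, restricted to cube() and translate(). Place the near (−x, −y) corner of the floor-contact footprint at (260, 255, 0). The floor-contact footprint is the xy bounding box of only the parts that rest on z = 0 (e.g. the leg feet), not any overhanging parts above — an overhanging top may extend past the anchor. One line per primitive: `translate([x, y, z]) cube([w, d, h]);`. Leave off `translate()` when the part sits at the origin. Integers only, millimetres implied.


translate([260, 255, 437]) cube([1782, 311, 33]);
translate([260, 255, 0]) cube([46, 46, 437]);
translate([260, 520, 0]) cube([46, 46, 437]);
translate([1996, 255, 0]) cube([46, 46, 437]);
translate([1996, 520, 0]) cube([46, 46, 437]);


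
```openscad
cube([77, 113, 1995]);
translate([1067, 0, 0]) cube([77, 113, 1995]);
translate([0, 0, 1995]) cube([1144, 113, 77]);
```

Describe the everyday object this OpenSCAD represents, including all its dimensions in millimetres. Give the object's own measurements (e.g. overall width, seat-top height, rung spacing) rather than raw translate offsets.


A door frame. The clear opening is 990 mm wide and 1995 mm high. Two 77 mm wide jambs, 113 mm deep, stand either side of the opening from the floor to the top of the opening. A 77 mm thick head sits across the top of both jambs, spanning the full outside width of the frame.


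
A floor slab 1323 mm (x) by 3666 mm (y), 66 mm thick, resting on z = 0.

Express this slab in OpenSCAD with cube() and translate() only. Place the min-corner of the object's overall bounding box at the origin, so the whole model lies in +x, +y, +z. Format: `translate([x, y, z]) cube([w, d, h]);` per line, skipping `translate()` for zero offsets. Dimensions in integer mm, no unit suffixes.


cube([1323, 3666, 66]);


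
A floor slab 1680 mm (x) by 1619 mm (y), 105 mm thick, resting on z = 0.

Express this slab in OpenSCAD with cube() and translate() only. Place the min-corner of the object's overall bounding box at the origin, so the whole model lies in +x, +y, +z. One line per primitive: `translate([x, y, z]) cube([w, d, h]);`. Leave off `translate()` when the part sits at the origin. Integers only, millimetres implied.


cube([1680, 1619, 105]);


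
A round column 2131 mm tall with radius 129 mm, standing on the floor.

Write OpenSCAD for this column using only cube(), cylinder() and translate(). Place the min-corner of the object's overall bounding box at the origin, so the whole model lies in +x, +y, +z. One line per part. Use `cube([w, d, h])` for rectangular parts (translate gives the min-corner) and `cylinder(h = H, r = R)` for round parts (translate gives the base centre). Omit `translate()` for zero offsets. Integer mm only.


translate([129, 129, 0]) cylinder(h = 2131, r = 129);


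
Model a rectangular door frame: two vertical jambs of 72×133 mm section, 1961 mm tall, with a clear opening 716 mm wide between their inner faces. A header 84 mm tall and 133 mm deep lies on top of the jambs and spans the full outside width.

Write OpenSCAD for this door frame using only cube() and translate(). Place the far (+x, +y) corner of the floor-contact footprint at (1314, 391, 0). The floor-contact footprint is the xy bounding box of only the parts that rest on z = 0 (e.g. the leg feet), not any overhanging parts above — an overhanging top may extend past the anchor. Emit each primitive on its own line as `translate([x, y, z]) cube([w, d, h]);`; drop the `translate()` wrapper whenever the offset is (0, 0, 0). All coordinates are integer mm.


translate([454, 258, 0]) cube([72, 133, 1961]);
translate([1242, 258, 0]) cube([72, 133, 1961]);
translate([454, 258, 1961]) cube([860, 133, 84]);


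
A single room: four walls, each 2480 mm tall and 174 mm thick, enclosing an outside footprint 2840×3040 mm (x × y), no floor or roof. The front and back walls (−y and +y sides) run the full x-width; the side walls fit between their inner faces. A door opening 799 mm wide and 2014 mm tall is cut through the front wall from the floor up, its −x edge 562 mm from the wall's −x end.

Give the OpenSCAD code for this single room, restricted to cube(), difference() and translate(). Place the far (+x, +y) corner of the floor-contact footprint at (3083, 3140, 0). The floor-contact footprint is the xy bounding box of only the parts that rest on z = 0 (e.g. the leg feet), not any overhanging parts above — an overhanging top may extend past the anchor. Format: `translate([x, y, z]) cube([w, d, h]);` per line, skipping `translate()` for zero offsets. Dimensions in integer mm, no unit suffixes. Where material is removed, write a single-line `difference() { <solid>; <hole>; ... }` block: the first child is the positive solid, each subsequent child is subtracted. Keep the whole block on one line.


difference() { translate([243, 100, 0]) cube([2840, 174, 2480]); translate([805, 100, 0]) cube([799, 174, 2014]); }
translate([243, 2966, 0]) cube([2840, 174, 2480]);
translate([243, 274, 0]) cube([174, 2692, 2480]);
translate([2909, 274, 0]) cube([174, 2692, 2480]);
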